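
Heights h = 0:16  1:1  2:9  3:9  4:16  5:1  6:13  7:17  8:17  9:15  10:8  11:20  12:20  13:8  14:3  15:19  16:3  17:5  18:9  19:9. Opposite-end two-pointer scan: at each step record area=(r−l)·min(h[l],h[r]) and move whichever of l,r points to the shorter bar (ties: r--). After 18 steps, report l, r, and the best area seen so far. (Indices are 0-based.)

l=0 r=19: min(16,9)*19=171 best=171 *, r--
l=0 r=18: min(16,9)*18=162 best=171, r--
l=0 r=17: min(16,5)*17=85 best=171, r--
l=0 r=16: min(16,3)*16=48 best=171, r--
l=0 r=15: min(16,19)*15=240 best=240 *, l++
l=1 r=15: min(1,19)*14=14 best=240, l++
l=2 r=15: min(9,19)*13=117 best=240, l++
l=3 r=15: min(9,19)*12=108 best=240, l++
l=4 r=15: min(16,19)*11=176 best=240, l++
l=5 r=15: min(1,19)*10=10 best=240, l++
l=6 r=15: min(13,19)*9=117 best=240, l++
l=7 r=15: min(17,19)*8=136 best=240, l++
l=8 r=15: min(17,19)*7=119 best=240, l++
l=9 r=15: min(15,19)*6=90 best=240, l++
l=10 r=15: min(8,19)*5=40 best=240, l++
l=11 r=15: min(20,19)*4=76 best=240, r--
l=11 r=14: min(20,3)*3=9 best=240, r--
l=11 r=13: min(20,8)*2=16 best=240, r--

l=11, r=12, best area=240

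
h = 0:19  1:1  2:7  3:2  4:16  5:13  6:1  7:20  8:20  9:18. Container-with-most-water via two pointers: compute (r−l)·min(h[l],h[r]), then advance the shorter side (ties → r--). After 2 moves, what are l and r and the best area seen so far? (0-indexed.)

l=1, r=8, best area=162

l=0 r=9: min(19,18)*9=162 best=162 *, r--
l=0 r=8: min(19,20)*8=152 best=162, l++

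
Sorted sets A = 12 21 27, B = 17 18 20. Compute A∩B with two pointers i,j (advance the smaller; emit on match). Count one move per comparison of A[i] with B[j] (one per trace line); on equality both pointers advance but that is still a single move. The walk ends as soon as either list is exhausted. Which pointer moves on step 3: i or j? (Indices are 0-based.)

j

i=0 j=0: 12<17, i++
i=1 j=0: 21>17, j++
i=1 j=1: 21>18, j++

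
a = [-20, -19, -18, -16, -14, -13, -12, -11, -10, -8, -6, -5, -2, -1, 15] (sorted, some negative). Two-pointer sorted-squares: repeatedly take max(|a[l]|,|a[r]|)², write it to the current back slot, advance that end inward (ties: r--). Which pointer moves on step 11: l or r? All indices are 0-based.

l

l=0 r=14: |-20|>|15| out[14]=400, l++
l=1 r=14: |-19|>|15| out[13]=361, l++
l=2 r=14: |-18|>|15| out[12]=324, l++
l=3 r=14: |-16|>|15| out[11]=256, l++
l=4 r=14: |-14|<=|15| out[10]=225, r--
l=4 r=13: |-14|>|-1| out[9]=196, l++
l=5 r=13: |-13|>|-1| out[8]=169, l++
l=6 r=13: |-12|>|-1| out[7]=144, l++
l=7 r=13: |-11|>|-1| out[6]=121, l++
l=8 r=13: |-10|>|-1| out[5]=100, l++
l=9 r=13: |-8|>|-1| out[4]=64, l++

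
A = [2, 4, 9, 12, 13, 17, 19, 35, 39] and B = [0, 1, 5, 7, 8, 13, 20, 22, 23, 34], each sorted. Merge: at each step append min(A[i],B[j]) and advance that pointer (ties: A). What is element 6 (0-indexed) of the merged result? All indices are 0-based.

i=0 j=0: A[i]=2>B[j]=0 take 0, j++
i=0 j=1: A[i]=2>B[j]=1 take 1, j++
i=0 j=2: A[i]=2<=B[j]=5 take 2, i++
i=1 j=2: A[i]=4<=B[j]=5 take 4, i++
i=2 j=2: A[i]=9>B[j]=5 take 5, j++
i=2 j=3: A[i]=9>B[j]=7 take 7, j++
i=2 j=4: A[i]=9>B[j]=8 take 8, j++
i=2 j=5: A[i]=9<=B[j]=13 take 9, i++
i=3 j=5: A[i]=12<=B[j]=13 take 12, i++
i=4 j=5: A[i]=13<=B[j]=13 take 13, i++
i=5 j=5: A[i]=17>B[j]=13 take 13, j++
i=5 j=6: A[i]=17<=B[j]=20 take 17, i++
i=6 j=6: A[i]=19<=B[j]=20 take 19, i++
i=7 j=6: A[i]=35>B[j]=20 take 20, j++
i=7 j=7: A[i]=35>B[j]=22 take 22, j++
i=7 j=8: A[i]=35>B[j]=23 take 23, j++
i=7 j=9: A[i]=35>B[j]=34 take 34, j++
i=7 j=10: B done, take A[i]=35, i++
i=8 j=10: B done, take A[i]=39, i++

merged[6] = 8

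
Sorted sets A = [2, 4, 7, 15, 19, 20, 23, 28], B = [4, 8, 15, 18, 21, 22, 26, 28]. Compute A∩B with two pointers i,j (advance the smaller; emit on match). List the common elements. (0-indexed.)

intersection = [4, 15, 28]

i=0 j=0: 2<4, i++
i=1 j=0: 4==4 emit, i++,j++
i=2 j=1: 7<8, i++
i=3 j=1: 15>8, j++
i=3 j=2: 15==15 emit, i++,j++
i=4 j=3: 19>18, j++
i=4 j=4: 19<21, i++
i=5 j=4: 20<21, i++
i=6 j=4: 23>21, j++
i=6 j=5: 23>22, j++
i=6 j=6: 23<26, i++
i=7 j=6: 28>26, j++
i=7 j=7: 28==28 emit, i++,j++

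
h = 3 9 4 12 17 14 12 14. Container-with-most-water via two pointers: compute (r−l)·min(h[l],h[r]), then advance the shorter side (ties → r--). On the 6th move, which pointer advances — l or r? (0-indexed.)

l=0 r=7: min(3,14)*7=21 best=21 *, l++
l=1 r=7: min(9,14)*6=54 best=54 *, l++
l=2 r=7: min(4,14)*5=20 best=54, l++
l=3 r=7: min(12,14)*4=48 best=54, l++
l=4 r=7: min(17,14)*3=42 best=54, r--
l=4 r=6: min(17,12)*2=24 best=54, r--

r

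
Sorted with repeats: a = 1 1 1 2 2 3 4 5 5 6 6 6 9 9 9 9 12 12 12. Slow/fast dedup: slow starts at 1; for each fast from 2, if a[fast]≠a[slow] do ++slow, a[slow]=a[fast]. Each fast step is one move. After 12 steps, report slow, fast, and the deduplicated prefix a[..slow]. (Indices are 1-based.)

(s=1,f=2) a[fast]=1=a[slow] dup → fast++
(s=1,f=3) a[fast]=1=a[slow] dup → fast++
(s=1,f=4) a[fast]=2≠a[slow]=1 write a[2]=2 → slow++,fast++
(s=2,f=5) a[fast]=2=a[slow] dup → fast++
(s=2,f=6) a[fast]=3≠a[slow]=2 write a[3]=3 → slow++,fast++
(s=3,f=7) a[fast]=4≠a[slow]=3 write a[4]=4 → slow++,fast++
(s=4,f=8) a[fast]=5≠a[slow]=4 write a[5]=5 → slow++,fast++
(s=5,f=9) a[fast]=5=a[slow] dup → fast++
(s=5,f=10) a[fast]=6≠a[slow]=5 write a[6]=6 → slow++,fast++
(s=6,f=11) a[fast]=6=a[slow] dup → fast++
(s=6,f=12) a[fast]=6=a[slow] dup → fast++
(s=6,f=13) a[fast]=9≠a[slow]=6 write a[7]=9 → slow++,fast++

slow=7, fast=14, prefix=[1, 2, 3, 4, 5, 6, 9]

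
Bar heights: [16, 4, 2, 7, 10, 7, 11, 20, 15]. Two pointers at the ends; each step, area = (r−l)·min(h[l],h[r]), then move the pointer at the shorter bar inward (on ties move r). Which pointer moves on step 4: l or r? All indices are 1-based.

l=1 r=9: min(16,15)*8=120 best=120 *, r--
l=1 r=8: min(16,20)*7=112 best=120, l++
l=2 r=8: min(4,20)*6=24 best=120, l++
l=3 r=8: min(2,20)*5=10 best=120, l++

l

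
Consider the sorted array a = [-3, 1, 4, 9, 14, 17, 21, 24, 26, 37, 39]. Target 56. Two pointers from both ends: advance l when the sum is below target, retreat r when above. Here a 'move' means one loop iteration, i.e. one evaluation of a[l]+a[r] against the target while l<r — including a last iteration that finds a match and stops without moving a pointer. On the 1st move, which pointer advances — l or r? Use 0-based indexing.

l

[0,10] -3+39=36 <56 → l++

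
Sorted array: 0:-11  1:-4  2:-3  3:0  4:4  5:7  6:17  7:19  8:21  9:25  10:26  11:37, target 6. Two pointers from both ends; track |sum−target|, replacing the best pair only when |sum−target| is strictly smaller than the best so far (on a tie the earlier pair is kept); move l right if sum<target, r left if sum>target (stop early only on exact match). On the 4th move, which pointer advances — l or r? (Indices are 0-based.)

[0,11] -11+37=26 d=20 * → r--
[0,10] -11+26=15 d=9 * → r--
[0,9] -11+25=14 d=8 * → r--
[0,8] -11+21=10 d=4 * → r--

r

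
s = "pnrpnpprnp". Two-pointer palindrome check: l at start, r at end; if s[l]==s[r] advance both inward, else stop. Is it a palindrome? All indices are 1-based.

l=1 r=10: 'p'=='p', l++,r--
l=2 r=9: 'n'=='n', l++,r--
l=3 r=8: 'r'=='r', l++,r--
l=4 r=7: 'p'=='p', l++,r--
l=5 r=6: 'n'!='p', stop

not a palindrome (mismatch at 5,6)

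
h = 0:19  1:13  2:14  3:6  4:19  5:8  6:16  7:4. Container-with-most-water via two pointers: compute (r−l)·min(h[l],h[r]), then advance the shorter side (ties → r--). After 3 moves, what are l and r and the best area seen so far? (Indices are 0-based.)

l=0, r=4, best area=96

[0,7] min(19,4)*7=28 best=28 * → r--
[0,6] min(19,16)*6=96 best=96 * → r--
[0,5] min(19,8)*5=40 best=96 → r--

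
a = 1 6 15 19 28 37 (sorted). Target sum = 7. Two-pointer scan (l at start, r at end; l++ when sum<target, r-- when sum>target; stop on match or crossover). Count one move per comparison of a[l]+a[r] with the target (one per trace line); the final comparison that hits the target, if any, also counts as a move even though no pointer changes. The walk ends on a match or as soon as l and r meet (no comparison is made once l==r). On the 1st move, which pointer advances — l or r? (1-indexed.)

r

[1,6] 1+37=38 >7 → r--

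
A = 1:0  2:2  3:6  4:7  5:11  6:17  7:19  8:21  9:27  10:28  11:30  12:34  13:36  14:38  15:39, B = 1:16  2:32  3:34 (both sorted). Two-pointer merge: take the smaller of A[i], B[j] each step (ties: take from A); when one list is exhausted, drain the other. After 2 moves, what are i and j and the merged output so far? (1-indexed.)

i=3, j=1, merged so far=[0, 2]

i=1 j=1: A[i]=0<=B[j]=16 take 0, i++
i=2 j=1: A[i]=2<=B[j]=16 take 2, i++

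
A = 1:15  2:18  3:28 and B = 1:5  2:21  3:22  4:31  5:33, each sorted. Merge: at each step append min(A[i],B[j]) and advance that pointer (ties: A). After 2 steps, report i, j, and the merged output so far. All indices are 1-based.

i=1 j=1: A[i]=15>B[j]=5 take 5, j++
i=1 j=2: A[i]=15<=B[j]=21 take 15, i++

i=2, j=2, merged so far=[5, 15]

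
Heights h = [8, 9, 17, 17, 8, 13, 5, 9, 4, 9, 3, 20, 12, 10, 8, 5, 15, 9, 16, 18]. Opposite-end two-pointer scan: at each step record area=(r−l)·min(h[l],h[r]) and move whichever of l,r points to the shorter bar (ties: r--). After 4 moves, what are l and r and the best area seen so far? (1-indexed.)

l=5, r=20, best area=289

[1,20] min(8,18)*19=152 best=152 * → l++
[2,20] min(9,18)*18=162 best=162 * → l++
[3,20] min(17,18)*17=289 best=289 * → l++
[4,20] min(17,18)*16=272 best=289 → l++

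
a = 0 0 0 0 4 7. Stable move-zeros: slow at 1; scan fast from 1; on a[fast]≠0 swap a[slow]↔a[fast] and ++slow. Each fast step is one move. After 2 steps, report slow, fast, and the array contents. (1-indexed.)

slow=1, fast=3, a=[0, 0, 0, 0, 4, 7]

slow=1 fast=1: a[fast]=0, fast++
slow=1 fast=2: a[fast]=0, fast++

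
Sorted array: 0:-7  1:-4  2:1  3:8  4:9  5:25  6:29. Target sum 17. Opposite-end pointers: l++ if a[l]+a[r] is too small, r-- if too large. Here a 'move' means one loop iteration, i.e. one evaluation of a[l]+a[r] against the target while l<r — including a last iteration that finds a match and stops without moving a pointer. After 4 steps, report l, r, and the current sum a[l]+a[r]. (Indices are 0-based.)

[0,6] -7+29=22 >17 → r--
[0,5] -7+25=18 >17 → r--
[0,4] -7+9=2 <17 → l++
[1,4] -4+9=5 <17 → l++

l=2, r=4, sum=10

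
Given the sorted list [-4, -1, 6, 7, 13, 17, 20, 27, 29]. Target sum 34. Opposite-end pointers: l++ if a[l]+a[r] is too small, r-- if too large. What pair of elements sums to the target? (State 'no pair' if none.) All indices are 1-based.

l=1 r=9: -4+29=25 <34, l++
l=2 r=9: -1+29=28 <34, l++
l=3 r=9: 6+29=35 >34, r--
l=3 r=8: 6+27=33 <34, l++
l=4 r=8: 7+27=34, found

(7, 27)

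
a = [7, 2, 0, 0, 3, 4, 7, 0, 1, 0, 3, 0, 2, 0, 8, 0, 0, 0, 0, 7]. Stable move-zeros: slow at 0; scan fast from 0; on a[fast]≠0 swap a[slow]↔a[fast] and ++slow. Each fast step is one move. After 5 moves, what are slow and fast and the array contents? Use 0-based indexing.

slow=3, fast=5, a=[7, 2, 3, 0, 0, 4, 7, 0, 1, 0, 3, 0, 2, 0, 8, 0, 0, 0, 0, 7]

slow=0 fast=0: a[fast]=7≠0 swap→a[0]=7, slow++,fast++
slow=1 fast=1: a[fast]=2≠0 swap→a[1]=2, slow++,fast++
slow=2 fast=2: a[fast]=0, fast++
slow=2 fast=3: a[fast]=0, fast++
slow=2 fast=4: a[fast]=3≠0 swap→a[2]=3, slow++,fast++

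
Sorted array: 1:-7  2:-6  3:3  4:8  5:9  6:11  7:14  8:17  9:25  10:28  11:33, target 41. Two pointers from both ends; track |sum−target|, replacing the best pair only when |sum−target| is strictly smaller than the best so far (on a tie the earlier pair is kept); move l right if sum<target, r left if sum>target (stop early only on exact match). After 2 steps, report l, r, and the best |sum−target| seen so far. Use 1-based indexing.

l=3, r=11, best |Δ|=14

[1,11] -7+33=26 d=15 * → l++
[2,11] -6+33=27 d=14 * → l++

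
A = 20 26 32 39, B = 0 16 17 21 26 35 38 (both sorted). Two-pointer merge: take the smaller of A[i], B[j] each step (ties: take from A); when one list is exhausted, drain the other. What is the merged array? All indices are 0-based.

i=0 j=0: A[i]=20>B[j]=0 take 0, j++
i=0 j=1: A[i]=20>B[j]=16 take 16, j++
i=0 j=2: A[i]=20>B[j]=17 take 17, j++
i=0 j=3: A[i]=20<=B[j]=21 take 20, i++
i=1 j=3: A[i]=26>B[j]=21 take 21, j++
i=1 j=4: A[i]=26<=B[j]=26 take 26, i++
i=2 j=4: A[i]=32>B[j]=26 take 26, j++
i=2 j=5: A[i]=32<=B[j]=35 take 32, i++
i=3 j=5: A[i]=39>B[j]=35 take 35, j++
i=3 j=6: A[i]=39>B[j]=38 take 38, j++
i=3 j=7: B done, take A[i]=39, i++

[0, 16, 17, 20, 21, 26, 26, 32, 35, 38, 39]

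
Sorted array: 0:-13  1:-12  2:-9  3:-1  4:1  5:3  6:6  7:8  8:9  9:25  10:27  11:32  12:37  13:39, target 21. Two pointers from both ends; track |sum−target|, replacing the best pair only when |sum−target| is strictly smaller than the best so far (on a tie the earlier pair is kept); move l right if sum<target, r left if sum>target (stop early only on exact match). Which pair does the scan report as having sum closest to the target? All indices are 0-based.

l=0 r=13: -13+39=26 d=5 *, r--
l=0 r=12: -13+37=24 d=3 *, r--
l=0 r=11: -13+32=19 d=2 *, l++
l=1 r=11: -12+32=20 d=1 *, l++
l=2 r=11: -9+32=23 d=2, r--
l=2 r=10: -9+27=18 d=3, l++
l=3 r=10: -1+27=26 d=5, r--
l=3 r=9: -1+25=24 d=3, r--
l=3 r=8: -1+9=8 d=13, l++
l=4 r=8: 1+9=10 d=11, l++
l=5 r=8: 3+9=12 d=9, l++
l=6 r=8: 6+9=15 d=6, l++
l=7 r=8: 8+9=17 d=4, l++

pair (-12, 32) with sum 20 (|Δ|=1)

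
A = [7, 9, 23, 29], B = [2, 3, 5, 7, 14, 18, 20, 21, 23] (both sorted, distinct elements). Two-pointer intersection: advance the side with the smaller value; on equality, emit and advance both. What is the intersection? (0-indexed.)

i=0 j=0: 7>2, j++
i=0 j=1: 7>3, j++
i=0 j=2: 7>5, j++
i=0 j=3: 7==7 emit, i++,j++
i=1 j=4: 9<14, i++
i=2 j=4: 23>14, j++
i=2 j=5: 23>18, j++
i=2 j=6: 23>20, j++
i=2 j=7: 23>21, j++
i=2 j=8: 23==23 emit, i++,j++

intersection = [7, 23]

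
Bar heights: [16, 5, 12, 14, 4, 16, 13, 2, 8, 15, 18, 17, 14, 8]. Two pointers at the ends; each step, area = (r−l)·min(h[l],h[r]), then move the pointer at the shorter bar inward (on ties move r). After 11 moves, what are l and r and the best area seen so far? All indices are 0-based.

[0,13] min(16,8)*13=104 best=104 * → r--
[0,12] min(16,14)*12=168 best=168 * → r--
[0,11] min(16,17)*11=176 best=176 * → l++
[1,11] min(5,17)*10=50 best=176 → l++
[2,11] min(12,17)*9=108 best=176 → l++
[3,11] min(14,17)*8=112 best=176 → l++
[4,11] min(4,17)*7=28 best=176 → l++
[5,11] min(16,17)*6=96 best=176 → l++
[6,11] min(13,17)*5=65 best=176 → l++
[7,11] min(2,17)*4=8 best=176 → l++
[8,11] min(8,17)*3=24 best=176 → l++

l=9, r=11, best area=176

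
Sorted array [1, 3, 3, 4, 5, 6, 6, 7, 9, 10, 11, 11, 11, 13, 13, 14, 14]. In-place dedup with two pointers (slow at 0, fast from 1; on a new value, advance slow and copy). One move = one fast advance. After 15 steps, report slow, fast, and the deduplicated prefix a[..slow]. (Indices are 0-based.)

slow=10, fast=16, prefix=[1, 3, 4, 5, 6, 7, 9, 10, 11, 13, 14]

slow=0 fast=1: a[fast]=3≠a[slow]=1 write a[1]=3, slow++,fast++
slow=1 fast=2: a[fast]=3=a[slow] dup, fast++
slow=1 fast=3: a[fast]=4≠a[slow]=3 write a[2]=4, slow++,fast++
slow=2 fast=4: a[fast]=5≠a[slow]=4 write a[3]=5, slow++,fast++
slow=3 fast=5: a[fast]=6≠a[slow]=5 write a[4]=6, slow++,fast++
slow=4 fast=6: a[fast]=6=a[slow] dup, fast++
slow=4 fast=7: a[fast]=7≠a[slow]=6 write a[5]=7, slow++,fast++
slow=5 fast=8: a[fast]=9≠a[slow]=7 write a[6]=9, slow++,fast++
slow=6 fast=9: a[fast]=10≠a[slow]=9 write a[7]=10, slow++,fast++
slow=7 fast=10: a[fast]=11≠a[slow]=10 write a[8]=11, slow++,fast++
slow=8 fast=11: a[fast]=11=a[slow] dup, fast++
slow=8 fast=12: a[fast]=11=a[slow] dup, fast++
slow=8 fast=13: a[fast]=13≠a[slow]=11 write a[9]=13, slow++,fast++
slow=9 fast=14: a[fast]=13=a[slow] dup, fast++
slow=9 fast=15: a[fast]=14≠a[slow]=13 write a[10]=14, slow++,fast++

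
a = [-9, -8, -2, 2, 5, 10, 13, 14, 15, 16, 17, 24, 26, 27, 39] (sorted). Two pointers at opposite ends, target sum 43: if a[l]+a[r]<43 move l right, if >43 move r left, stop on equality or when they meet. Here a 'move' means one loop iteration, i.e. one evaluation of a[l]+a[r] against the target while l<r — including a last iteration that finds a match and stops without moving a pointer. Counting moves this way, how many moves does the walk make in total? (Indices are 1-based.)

l=1 r=15: -9+39=30 <43, l++
l=2 r=15: -8+39=31 <43, l++
l=3 r=15: -2+39=37 <43, l++
l=4 r=15: 2+39=41 <43, l++
l=5 r=15: 5+39=44 >43, r--
l=5 r=14: 5+27=32 <43, l++
l=6 r=14: 10+27=37 <43, l++
l=7 r=14: 13+27=40 <43, l++
l=8 r=14: 14+27=41 <43, l++
l=9 r=14: 15+27=42 <43, l++
l=10 r=14: 16+27=43, found

11 moves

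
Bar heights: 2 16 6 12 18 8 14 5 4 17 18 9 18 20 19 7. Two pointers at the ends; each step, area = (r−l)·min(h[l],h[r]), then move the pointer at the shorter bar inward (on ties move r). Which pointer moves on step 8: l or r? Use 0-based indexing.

l

l=0 r=15: min(2,7)*15=30 best=30 *, l++
l=1 r=15: min(16,7)*14=98 best=98 *, r--
l=1 r=14: min(16,19)*13=208 best=208 *, l++
l=2 r=14: min(6,19)*12=72 best=208, l++
l=3 r=14: min(12,19)*11=132 best=208, l++
l=4 r=14: min(18,19)*10=180 best=208, l++
l=5 r=14: min(8,19)*9=72 best=208, l++
l=6 r=14: min(14,19)*8=112 best=208, l++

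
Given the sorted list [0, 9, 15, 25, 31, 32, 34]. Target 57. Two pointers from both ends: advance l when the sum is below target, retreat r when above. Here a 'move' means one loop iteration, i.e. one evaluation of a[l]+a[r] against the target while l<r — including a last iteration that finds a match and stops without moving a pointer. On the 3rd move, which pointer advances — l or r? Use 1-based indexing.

l

[1,7] 0+34=34 <57 → l++
[2,7] 9+34=43 <57 → l++
[3,7] 15+34=49 <57 → l++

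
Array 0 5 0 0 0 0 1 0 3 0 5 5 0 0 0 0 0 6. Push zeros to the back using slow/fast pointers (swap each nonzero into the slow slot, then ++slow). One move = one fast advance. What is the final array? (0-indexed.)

[5, 1, 3, 5, 5, 6, 0, 0, 0, 0, 0, 0, 0, 0, 0, 0, 0, 0]

slow=0 fast=0: a[fast]=0, fast++
slow=0 fast=1: a[fast]=5≠0 swap→a[0]=5, slow++,fast++
slow=1 fast=2: a[fast]=0, fast++
slow=1 fast=3: a[fast]=0, fast++
slow=1 fast=4: a[fast]=0, fast++
slow=1 fast=5: a[fast]=0, fast++
slow=1 fast=6: a[fast]=1≠0 swap→a[1]=1, slow++,fast++
slow=2 fast=7: a[fast]=0, fast++
slow=2 fast=8: a[fast]=3≠0 swap→a[2]=3, slow++,fast++
slow=3 fast=9: a[fast]=0, fast++
slow=3 fast=10: a[fast]=5≠0 swap→a[3]=5, slow++,fast++
slow=4 fast=11: a[fast]=5≠0 swap→a[4]=5, slow++,fast++
slow=5 fast=12: a[fast]=0, fast++
slow=5 fast=13: a[fast]=0, fast++
slow=5 fast=14: a[fast]=0, fast++
slow=5 fast=15: a[fast]=0, fast++
slow=5 fast=16: a[fast]=0, fast++
slow=5 fast=17: a[fast]=6≠0 swap→a[5]=6, slow++,fast++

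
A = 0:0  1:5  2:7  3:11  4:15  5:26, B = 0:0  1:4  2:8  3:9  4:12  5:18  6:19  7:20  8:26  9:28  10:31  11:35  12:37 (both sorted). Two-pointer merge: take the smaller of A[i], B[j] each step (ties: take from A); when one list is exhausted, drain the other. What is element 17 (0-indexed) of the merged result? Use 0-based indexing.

merged[17] = 35

i=0 j=0: A[i]=0<=B[j]=0 take 0, i++
i=1 j=0: A[i]=5>B[j]=0 take 0, j++
i=1 j=1: A[i]=5>B[j]=4 take 4, j++
i=1 j=2: A[i]=5<=B[j]=8 take 5, i++
i=2 j=2: A[i]=7<=B[j]=8 take 7, i++
i=3 j=2: A[i]=11>B[j]=8 take 8, j++
i=3 j=3: A[i]=11>B[j]=9 take 9, j++
i=3 j=4: A[i]=11<=B[j]=12 take 11, i++
i=4 j=4: A[i]=15>B[j]=12 take 12, j++
i=4 j=5: A[i]=15<=B[j]=18 take 15, i++
i=5 j=5: A[i]=26>B[j]=18 take 18, j++
i=5 j=6: A[i]=26>B[j]=19 take 19, j++
i=5 j=7: A[i]=26>B[j]=20 take 20, j++
i=5 j=8: A[i]=26<=B[j]=26 take 26, i++
i=6 j=8: A done, take B[j]=26, j++
i=6 j=9: A done, take B[j]=28, j++
i=6 j=10: A done, take B[j]=31, j++
i=6 j=11: A done, take B[j]=35, j++
i=6 j=12: A done, take B[j]=37, j++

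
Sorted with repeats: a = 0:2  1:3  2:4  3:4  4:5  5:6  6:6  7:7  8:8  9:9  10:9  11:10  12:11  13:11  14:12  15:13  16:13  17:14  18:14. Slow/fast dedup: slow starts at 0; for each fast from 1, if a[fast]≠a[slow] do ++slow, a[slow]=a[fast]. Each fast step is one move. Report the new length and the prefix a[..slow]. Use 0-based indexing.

slow=0 fast=1: a[fast]=3≠a[slow]=2 write a[1]=3, slow++,fast++
slow=1 fast=2: a[fast]=4≠a[slow]=3 write a[2]=4, slow++,fast++
slow=2 fast=3: a[fast]=4=a[slow] dup, fast++
slow=2 fast=4: a[fast]=5≠a[slow]=4 write a[3]=5, slow++,fast++
slow=3 fast=5: a[fast]=6≠a[slow]=5 write a[4]=6, slow++,fast++
slow=4 fast=6: a[fast]=6=a[slow] dup, fast++
slow=4 fast=7: a[fast]=7≠a[slow]=6 write a[5]=7, slow++,fast++
slow=5 fast=8: a[fast]=8≠a[slow]=7 write a[6]=8, slow++,fast++
slow=6 fast=9: a[fast]=9≠a[slow]=8 write a[7]=9, slow++,fast++
slow=7 fast=10: a[fast]=9=a[slow] dup, fast++
slow=7 fast=11: a[fast]=10≠a[slow]=9 write a[8]=10, slow++,fast++
slow=8 fast=12: a[fast]=11≠a[slow]=10 write a[9]=11, slow++,fast++
slow=9 fast=13: a[fast]=11=a[slow] dup, fast++
slow=9 fast=14: a[fast]=12≠a[slow]=11 write a[10]=12, slow++,fast++
slow=10 fast=15: a[fast]=13≠a[slow]=12 write a[11]=13, slow++,fast++
slow=11 fast=16: a[fast]=13=a[slow] dup, fast++
slow=11 fast=17: a[fast]=14≠a[slow]=13 write a[12]=14, slow++,fast++
slow=12 fast=18: a[fast]=14=a[slow] dup, fast++

length 13; prefix = [2, 3, 4, 5, 6, 7, 8, 9, 10, 11, 12, 13, 14]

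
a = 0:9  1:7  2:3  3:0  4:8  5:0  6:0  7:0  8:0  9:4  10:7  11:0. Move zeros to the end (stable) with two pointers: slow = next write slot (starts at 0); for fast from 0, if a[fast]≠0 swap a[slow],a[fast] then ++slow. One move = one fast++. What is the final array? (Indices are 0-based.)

(s=0,f=0) a[fast]=9≠0 swap→a[0]=9 → slow++,fast++
(s=1,f=1) a[fast]=7≠0 swap→a[1]=7 → slow++,fast++
(s=2,f=2) a[fast]=3≠0 swap→a[2]=3 → slow++,fast++
(s=3,f=3) a[fast]=0 → fast++
(s=3,f=4) a[fast]=8≠0 swap→a[3]=8 → slow++,fast++
(s=4,f=5) a[fast]=0 → fast++
(s=4,f=6) a[fast]=0 → fast++
(s=4,f=7) a[fast]=0 → fast++
(s=4,f=8) a[fast]=0 → fast++
(s=4,f=9) a[fast]=4≠0 swap→a[4]=4 → slow++,fast++
(s=5,f=10) a[fast]=7≠0 swap→a[5]=7 → slow++,fast++
(s=6,f=11) a[fast]=0 → fast++

[9, 7, 3, 8, 4, 7, 0, 0, 0, 0, 0, 0]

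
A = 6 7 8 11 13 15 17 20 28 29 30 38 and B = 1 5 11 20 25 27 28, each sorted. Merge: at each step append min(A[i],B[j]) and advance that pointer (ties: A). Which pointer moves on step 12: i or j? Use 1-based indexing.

j

[i=1,j=1] A[i]=6>B[j]=1 take 1 → j++
[i=1,j=2] A[i]=6>B[j]=5 take 5 → j++
[i=1,j=3] A[i]=6<=B[j]=11 take 6 → i++
[i=2,j=3] A[i]=7<=B[j]=11 take 7 → i++
[i=3,j=3] A[i]=8<=B[j]=11 take 8 → i++
[i=4,j=3] A[i]=11<=B[j]=11 take 11 → i++
[i=5,j=3] A[i]=13>B[j]=11 take 11 → j++
[i=5,j=4] A[i]=13<=B[j]=20 take 13 → i++
[i=6,j=4] A[i]=15<=B[j]=20 take 15 → i++
[i=7,j=4] A[i]=17<=B[j]=20 take 17 → i++
[i=8,j=4] A[i]=20<=B[j]=20 take 20 → i++
[i=9,j=4] A[i]=28>B[j]=20 take 20 → j++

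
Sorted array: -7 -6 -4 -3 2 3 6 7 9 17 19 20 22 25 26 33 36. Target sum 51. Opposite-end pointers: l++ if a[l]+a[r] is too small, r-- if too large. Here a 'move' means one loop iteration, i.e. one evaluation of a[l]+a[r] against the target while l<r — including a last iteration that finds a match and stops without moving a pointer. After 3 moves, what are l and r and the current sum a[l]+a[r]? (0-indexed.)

l=3, r=16, sum=33

l=0 r=16: -7+36=29 <51, l++
l=1 r=16: -6+36=30 <51, l++
l=2 r=16: -4+36=32 <51, l++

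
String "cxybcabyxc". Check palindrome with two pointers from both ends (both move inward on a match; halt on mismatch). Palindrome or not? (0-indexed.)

not a palindrome (mismatch at 4,5)

[0,9] 'c'=='c' → l++,r--
[1,8] 'x'=='x' → l++,r--
[2,7] 'y'=='y' → l++,r--
[3,6] 'b'=='b' → l++,r--
[4,5] 'c'!='a' → stop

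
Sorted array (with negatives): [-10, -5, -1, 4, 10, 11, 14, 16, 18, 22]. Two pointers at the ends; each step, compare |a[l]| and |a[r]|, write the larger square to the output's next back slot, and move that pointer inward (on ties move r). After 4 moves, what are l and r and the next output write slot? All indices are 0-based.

l=0, r=5, next write slot=5

[0,9] |-10|<=|22| out[9]=484 → r--
[0,8] |-10|<=|18| out[8]=324 → r--
[0,7] |-10|<=|16| out[7]=256 → r--
[0,6] |-10|<=|14| out[6]=196 → r--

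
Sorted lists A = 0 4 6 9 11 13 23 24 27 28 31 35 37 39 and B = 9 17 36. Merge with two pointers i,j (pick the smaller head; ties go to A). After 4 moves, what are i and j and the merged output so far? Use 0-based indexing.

i=4, j=0, merged so far=[0, 4, 6, 9]

[i=0,j=0] A[i]=0<=B[j]=9 take 0 → i++
[i=1,j=0] A[i]=4<=B[j]=9 take 4 → i++
[i=2,j=0] A[i]=6<=B[j]=9 take 6 → i++
[i=3,j=0] A[i]=9<=B[j]=9 take 9 → i++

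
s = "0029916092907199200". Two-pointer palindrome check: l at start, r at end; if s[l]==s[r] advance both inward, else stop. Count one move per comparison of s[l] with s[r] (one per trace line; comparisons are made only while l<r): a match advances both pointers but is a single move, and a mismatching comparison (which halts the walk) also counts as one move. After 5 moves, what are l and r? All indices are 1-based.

l=6, r=14

l=1 r=19: '0'=='0', l++,r--
l=2 r=18: '0'=='0', l++,r--
l=3 r=17: '2'=='2', l++,r--
l=4 r=16: '9'=='9', l++,r--
l=5 r=15: '9'=='9', l++,r--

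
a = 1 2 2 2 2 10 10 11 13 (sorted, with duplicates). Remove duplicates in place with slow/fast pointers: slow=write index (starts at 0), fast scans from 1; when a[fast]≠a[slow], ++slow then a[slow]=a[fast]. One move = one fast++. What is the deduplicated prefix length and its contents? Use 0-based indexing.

length 5; prefix = [1, 2, 10, 11, 13]

(s=0,f=1) a[fast]=2≠a[slow]=1 write a[1]=2 → slow++,fast++
(s=1,f=2) a[fast]=2=a[slow] dup → fast++
(s=1,f=3) a[fast]=2=a[slow] dup → fast++
(s=1,f=4) a[fast]=2=a[slow] dup → fast++
(s=1,f=5) a[fast]=10≠a[slow]=2 write a[2]=10 → slow++,fast++
(s=2,f=6) a[fast]=10=a[slow] dup → fast++
(s=2,f=7) a[fast]=11≠a[slow]=10 write a[3]=11 → slow++,fast++
(s=3,f=8) a[fast]=13≠a[slow]=11 write a[4]=13 → slow++,fast++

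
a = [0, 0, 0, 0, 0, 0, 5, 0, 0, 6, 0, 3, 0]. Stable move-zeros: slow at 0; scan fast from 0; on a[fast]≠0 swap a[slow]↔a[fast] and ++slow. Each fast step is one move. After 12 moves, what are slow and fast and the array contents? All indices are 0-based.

slow=3, fast=12, a=[5, 6, 3, 0, 0, 0, 0, 0, 0, 0, 0, 0, 0]

(s=0,f=0) a[fast]=0 → fast++
(s=0,f=1) a[fast]=0 → fast++
(s=0,f=2) a[fast]=0 → fast++
(s=0,f=3) a[fast]=0 → fast++
(s=0,f=4) a[fast]=0 → fast++
(s=0,f=5) a[fast]=0 → fast++
(s=0,f=6) a[fast]=5≠0 swap→a[0]=5 → slow++,fast++
(s=1,f=7) a[fast]=0 → fast++
(s=1,f=8) a[fast]=0 → fast++
(s=1,f=9) a[fast]=6≠0 swap→a[1]=6 → slow++,fast++
(s=2,f=10) a[fast]=0 → fast++
(s=2,f=11) a[fast]=3≠0 swap→a[2]=3 → slow++,fast++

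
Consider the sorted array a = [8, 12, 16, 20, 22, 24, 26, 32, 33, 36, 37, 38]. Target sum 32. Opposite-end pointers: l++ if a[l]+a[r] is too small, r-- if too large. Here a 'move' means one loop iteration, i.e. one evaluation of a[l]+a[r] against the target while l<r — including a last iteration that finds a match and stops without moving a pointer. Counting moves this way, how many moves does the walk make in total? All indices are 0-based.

7 moves

[0,11] 8+38=46 >32 → r--
[0,10] 8+37=45 >32 → r--
[0,9] 8+36=44 >32 → r--
[0,8] 8+33=41 >32 → r--
[0,7] 8+32=40 >32 → r--
[0,6] 8+26=34 >32 → r--
[0,5] 8+24=32 → found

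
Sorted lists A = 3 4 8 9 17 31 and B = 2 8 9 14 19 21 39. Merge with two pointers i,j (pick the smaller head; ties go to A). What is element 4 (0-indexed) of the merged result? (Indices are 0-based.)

[i=0,j=0] A[i]=3>B[j]=2 take 2 → j++
[i=0,j=1] A[i]=3<=B[j]=8 take 3 → i++
[i=1,j=1] A[i]=4<=B[j]=8 take 4 → i++
[i=2,j=1] A[i]=8<=B[j]=8 take 8 → i++
[i=3,j=1] A[i]=9>B[j]=8 take 8 → j++
[i=3,j=2] A[i]=9<=B[j]=9 take 9 → i++
[i=4,j=2] A[i]=17>B[j]=9 take 9 → j++
[i=4,j=3] A[i]=17>B[j]=14 take 14 → j++
[i=4,j=4] A[i]=17<=B[j]=19 take 17 → i++
[i=5,j=4] A[i]=31>B[j]=19 take 19 → j++
[i=5,j=5] A[i]=31>B[j]=21 take 21 → j++
[i=5,j=6] A[i]=31<=B[j]=39 take 31 → i++
[i=6,j=6] A done, take B[j]=39 → j++

merged[4] = 8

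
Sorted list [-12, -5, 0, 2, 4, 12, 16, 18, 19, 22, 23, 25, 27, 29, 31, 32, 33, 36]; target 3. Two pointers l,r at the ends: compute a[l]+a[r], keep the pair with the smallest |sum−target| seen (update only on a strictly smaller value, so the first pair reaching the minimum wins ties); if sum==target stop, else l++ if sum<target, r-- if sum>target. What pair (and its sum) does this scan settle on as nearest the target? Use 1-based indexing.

l=1 r=18: -12+36=24 d=21 *, r--
l=1 r=17: -12+33=21 d=18 *, r--
l=1 r=16: -12+32=20 d=17 *, r--
l=1 r=15: -12+31=19 d=16 *, r--
l=1 r=14: -12+29=17 d=14 *, r--
l=1 r=13: -12+27=15 d=12 *, r--
l=1 r=12: -12+25=13 d=10 *, r--
l=1 r=11: -12+23=11 d=8 *, r--
l=1 r=10: -12+22=10 d=7 *, r--
l=1 r=9: -12+19=7 d=4 *, r--
l=1 r=8: -12+18=6 d=3 *, r--
l=1 r=7: -12+16=4 d=1 *, r--
l=1 r=6: -12+12=0 d=3, l++
l=2 r=6: -5+12=7 d=4, r--
l=2 r=5: -5+4=-1 d=4, l++
l=3 r=5: 0+4=4 d=1, r--
l=3 r=4: 0+2=2 d=1, l++

pair (-12, 16) with sum 4 (|Δ|=1)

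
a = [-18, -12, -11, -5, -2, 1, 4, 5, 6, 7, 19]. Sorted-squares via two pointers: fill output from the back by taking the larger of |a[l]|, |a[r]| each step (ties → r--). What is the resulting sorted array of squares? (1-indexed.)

[1, 4, 16, 25, 25, 36, 49, 121, 144, 324, 361]

l=1 r=11: |-18|<=|19| out[11]=361, r--
l=1 r=10: |-18|>|7| out[10]=324, l++
l=2 r=10: |-12|>|7| out[9]=144, l++
l=3 r=10: |-11|>|7| out[8]=121, l++
l=4 r=10: |-5|<=|7| out[7]=49, r--
l=4 r=9: |-5|<=|6| out[6]=36, r--
l=4 r=8: |-5|<=|5| out[5]=25, r--
l=4 r=7: |-5|>|4| out[4]=25, l++
l=5 r=7: |-2|<=|4| out[3]=16, r--
l=5 r=6: |-2|>|1| out[2]=4, l++
l=6 r=6: |1|<=|1| out[1]=1, r--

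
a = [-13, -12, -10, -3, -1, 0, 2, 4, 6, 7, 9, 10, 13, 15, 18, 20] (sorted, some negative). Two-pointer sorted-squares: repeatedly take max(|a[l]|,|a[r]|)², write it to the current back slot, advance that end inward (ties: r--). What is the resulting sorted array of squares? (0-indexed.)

[0,15] |-13|<=|20| out[15]=400 → r--
[0,14] |-13|<=|18| out[14]=324 → r--
[0,13] |-13|<=|15| out[13]=225 → r--
[0,12] |-13|<=|13| out[12]=169 → r--
[0,11] |-13|>|10| out[11]=169 → l++
[1,11] |-12|>|10| out[10]=144 → l++
[2,11] |-10|<=|10| out[9]=100 → r--
[2,10] |-10|>|9| out[8]=100 → l++
[3,10] |-3|<=|9| out[7]=81 → r--
[3,9] |-3|<=|7| out[6]=49 → r--
[3,8] |-3|<=|6| out[5]=36 → r--
[3,7] |-3|<=|4| out[4]=16 → r--
[3,6] |-3|>|2| out[3]=9 → l++
[4,6] |-1|<=|2| out[2]=4 → r--
[4,5] |-1|>|0| out[1]=1 → l++
[5,5] |0|<=|0| out[0]=0 → r--

[0, 1, 4, 9, 16, 36, 49, 81, 100, 100, 144, 169, 169, 225, 324, 400]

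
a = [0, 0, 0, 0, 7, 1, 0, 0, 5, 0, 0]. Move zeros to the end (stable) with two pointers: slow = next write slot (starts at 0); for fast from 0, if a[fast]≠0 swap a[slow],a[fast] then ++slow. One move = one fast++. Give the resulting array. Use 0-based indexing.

[7, 1, 5, 0, 0, 0, 0, 0, 0, 0, 0]

slow=0 fast=0: a[fast]=0, fast++
slow=0 fast=1: a[fast]=0, fast++
slow=0 fast=2: a[fast]=0, fast++
slow=0 fast=3: a[fast]=0, fast++
slow=0 fast=4: a[fast]=7≠0 swap→a[0]=7, slow++,fast++
slow=1 fast=5: a[fast]=1≠0 swap→a[1]=1, slow++,fast++
slow=2 fast=6: a[fast]=0, fast++
slow=2 fast=7: a[fast]=0, fast++
slow=2 fast=8: a[fast]=5≠0 swap→a[2]=5, slow++,fast++
slow=3 fast=9: a[fast]=0, fast++
slow=3 fast=10: a[fast]=0, fast++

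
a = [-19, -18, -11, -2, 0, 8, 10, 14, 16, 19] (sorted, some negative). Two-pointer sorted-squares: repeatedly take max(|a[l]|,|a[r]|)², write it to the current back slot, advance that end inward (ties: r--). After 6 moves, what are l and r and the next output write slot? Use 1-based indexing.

l=4, r=7, next write slot=4

[1,10] |-19|<=|19| out[10]=361 → r--
[1,9] |-19|>|16| out[9]=361 → l++
[2,9] |-18|>|16| out[8]=324 → l++
[3,9] |-11|<=|16| out[7]=256 → r--
[3,8] |-11|<=|14| out[6]=196 → r--
[3,7] |-11|>|10| out[5]=121 → l++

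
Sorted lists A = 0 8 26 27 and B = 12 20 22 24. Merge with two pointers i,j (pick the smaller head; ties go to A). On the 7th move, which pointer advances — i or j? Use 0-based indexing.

i

i=0 j=0: A[i]=0<=B[j]=12 take 0, i++
i=1 j=0: A[i]=8<=B[j]=12 take 8, i++
i=2 j=0: A[i]=26>B[j]=12 take 12, j++
i=2 j=1: A[i]=26>B[j]=20 take 20, j++
i=2 j=2: A[i]=26>B[j]=22 take 22, j++
i=2 j=3: A[i]=26>B[j]=24 take 24, j++
i=2 j=4: B done, take A[i]=26, i++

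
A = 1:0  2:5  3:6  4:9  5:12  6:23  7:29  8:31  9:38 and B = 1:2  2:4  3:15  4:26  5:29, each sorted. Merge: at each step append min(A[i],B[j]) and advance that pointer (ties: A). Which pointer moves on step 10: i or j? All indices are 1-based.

j

i=1 j=1: A[i]=0<=B[j]=2 take 0, i++
i=2 j=1: A[i]=5>B[j]=2 take 2, j++
i=2 j=2: A[i]=5>B[j]=4 take 4, j++
i=2 j=3: A[i]=5<=B[j]=15 take 5, i++
i=3 j=3: A[i]=6<=B[j]=15 take 6, i++
i=4 j=3: A[i]=9<=B[j]=15 take 9, i++
i=5 j=3: A[i]=12<=B[j]=15 take 12, i++
i=6 j=3: A[i]=23>B[j]=15 take 15, j++
i=6 j=4: A[i]=23<=B[j]=26 take 23, i++
i=7 j=4: A[i]=29>B[j]=26 take 26, j++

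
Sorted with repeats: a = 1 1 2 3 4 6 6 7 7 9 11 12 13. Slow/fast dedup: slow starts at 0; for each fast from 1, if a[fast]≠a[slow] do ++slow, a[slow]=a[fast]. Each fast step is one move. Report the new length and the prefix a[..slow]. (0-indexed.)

length 10; prefix = [1, 2, 3, 4, 6, 7, 9, 11, 12, 13]

slow=0 fast=1: a[fast]=1=a[slow] dup, fast++
slow=0 fast=2: a[fast]=2≠a[slow]=1 write a[1]=2, slow++,fast++
slow=1 fast=3: a[fast]=3≠a[slow]=2 write a[2]=3, slow++,fast++
slow=2 fast=4: a[fast]=4≠a[slow]=3 write a[3]=4, slow++,fast++
slow=3 fast=5: a[fast]=6≠a[slow]=4 write a[4]=6, slow++,fast++
slow=4 fast=6: a[fast]=6=a[slow] dup, fast++
slow=4 fast=7: a[fast]=7≠a[slow]=6 write a[5]=7, slow++,fast++
slow=5 fast=8: a[fast]=7=a[slow] dup, fast++
slow=5 fast=9: a[fast]=9≠a[slow]=7 write a[6]=9, slow++,fast++
slow=6 fast=10: a[fast]=11≠a[slow]=9 write a[7]=11, slow++,fast++
slow=7 fast=11: a[fast]=12≠a[slow]=11 write a[8]=12, slow++,fast++
slow=8 fast=12: a[fast]=13≠a[slow]=12 write a[9]=13, slow++,fast++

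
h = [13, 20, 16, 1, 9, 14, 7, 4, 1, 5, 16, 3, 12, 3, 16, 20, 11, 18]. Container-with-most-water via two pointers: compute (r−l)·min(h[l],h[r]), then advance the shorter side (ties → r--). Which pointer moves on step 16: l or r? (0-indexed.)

[0,17] min(13,18)*17=221 best=221 * → l++
[1,17] min(20,18)*16=288 best=288 * → r--
[1,16] min(20,11)*15=165 best=288 → r--
[1,15] min(20,20)*14=280 best=288 → r--
[1,14] min(20,16)*13=208 best=288 → r--
[1,13] min(20,3)*12=36 best=288 → r--
[1,12] min(20,12)*11=132 best=288 → r--
[1,11] min(20,3)*10=30 best=288 → r--
[1,10] min(20,16)*9=144 best=288 → r--
[1,9] min(20,5)*8=40 best=288 → r--
[1,8] min(20,1)*7=7 best=288 → r--
[1,7] min(20,4)*6=24 best=288 → r--
[1,6] min(20,7)*5=35 best=288 → r--
[1,5] min(20,14)*4=56 best=288 → r--
[1,4] min(20,9)*3=27 best=288 → r--
[1,3] min(20,1)*2=2 best=288 → r--

r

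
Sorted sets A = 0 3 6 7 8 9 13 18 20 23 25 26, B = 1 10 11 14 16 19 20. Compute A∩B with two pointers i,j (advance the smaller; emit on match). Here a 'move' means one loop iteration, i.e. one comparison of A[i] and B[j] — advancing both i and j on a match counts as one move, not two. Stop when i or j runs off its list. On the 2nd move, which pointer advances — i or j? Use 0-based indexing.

j

[i=0,j=0] 0<1 → i++
[i=1,j=0] 3>1 → j++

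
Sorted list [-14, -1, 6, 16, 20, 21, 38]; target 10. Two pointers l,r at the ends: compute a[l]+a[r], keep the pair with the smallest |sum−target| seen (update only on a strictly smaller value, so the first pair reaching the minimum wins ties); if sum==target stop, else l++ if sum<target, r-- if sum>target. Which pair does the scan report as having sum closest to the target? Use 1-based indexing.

[1,7] -14+38=24 d=14 * → r--
[1,6] -14+21=7 d=3 * → l++
[2,6] -1+21=20 d=10 → r--
[2,5] -1+20=19 d=9 → r--
[2,4] -1+16=15 d=5 → r--
[2,3] -1+6=5 d=5 → l++

pair (-14, 21) with sum 7 (|Δ|=3)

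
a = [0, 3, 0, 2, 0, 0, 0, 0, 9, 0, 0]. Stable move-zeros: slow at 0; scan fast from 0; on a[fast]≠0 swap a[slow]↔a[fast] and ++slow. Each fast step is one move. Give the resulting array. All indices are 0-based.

[3, 2, 9, 0, 0, 0, 0, 0, 0, 0, 0]

slow=0 fast=0: a[fast]=0, fast++
slow=0 fast=1: a[fast]=3≠0 swap→a[0]=3, slow++,fast++
slow=1 fast=2: a[fast]=0, fast++
slow=1 fast=3: a[fast]=2≠0 swap→a[1]=2, slow++,fast++
slow=2 fast=4: a[fast]=0, fast++
slow=2 fast=5: a[fast]=0, fast++
slow=2 fast=6: a[fast]=0, fast++
slow=2 fast=7: a[fast]=0, fast++
slow=2 fast=8: a[fast]=9≠0 swap→a[2]=9, slow++,fast++
slow=3 fast=9: a[fast]=0, fast++
slow=3 fast=10: a[fast]=0, fast++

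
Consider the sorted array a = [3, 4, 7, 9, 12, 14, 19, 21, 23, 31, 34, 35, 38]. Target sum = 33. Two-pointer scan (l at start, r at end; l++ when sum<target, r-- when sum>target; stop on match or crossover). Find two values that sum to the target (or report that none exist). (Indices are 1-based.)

l=1 r=13: 3+38=41 >33, r--
l=1 r=12: 3+35=38 >33, r--
l=1 r=11: 3+34=37 >33, r--
l=1 r=10: 3+31=34 >33, r--
l=1 r=9: 3+23=26 <33, l++
l=2 r=9: 4+23=27 <33, l++
l=3 r=9: 7+23=30 <33, l++
l=4 r=9: 9+23=32 <33, l++
l=5 r=9: 12+23=35 >33, r--
l=5 r=8: 12+21=33, found

(12, 21)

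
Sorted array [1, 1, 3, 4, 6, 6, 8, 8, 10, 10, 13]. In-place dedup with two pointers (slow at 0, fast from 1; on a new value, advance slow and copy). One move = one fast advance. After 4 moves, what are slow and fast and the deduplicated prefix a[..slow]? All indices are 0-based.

slow=3, fast=5, prefix=[1, 3, 4, 6]

(s=0,f=1) a[fast]=1=a[slow] dup → fast++
(s=0,f=2) a[fast]=3≠a[slow]=1 write a[1]=3 → slow++,fast++
(s=1,f=3) a[fast]=4≠a[slow]=3 write a[2]=4 → slow++,fast++
(s=2,f=4) a[fast]=6≠a[slow]=4 write a[3]=6 → slow++,fast++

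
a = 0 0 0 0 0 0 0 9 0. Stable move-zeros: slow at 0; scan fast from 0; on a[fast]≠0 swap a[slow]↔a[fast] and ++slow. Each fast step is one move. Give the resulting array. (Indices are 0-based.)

[9, 0, 0, 0, 0, 0, 0, 0, 0]

(s=0,f=0) a[fast]=0 → fast++
(s=0,f=1) a[fast]=0 → fast++
(s=0,f=2) a[fast]=0 → fast++
(s=0,f=3) a[fast]=0 → fast++
(s=0,f=4) a[fast]=0 → fast++
(s=0,f=5) a[fast]=0 → fast++
(s=0,f=6) a[fast]=0 → fast++
(s=0,f=7) a[fast]=9≠0 swap→a[0]=9 → slow++,fast++
(s=1,f=8) a[fast]=0 → fast++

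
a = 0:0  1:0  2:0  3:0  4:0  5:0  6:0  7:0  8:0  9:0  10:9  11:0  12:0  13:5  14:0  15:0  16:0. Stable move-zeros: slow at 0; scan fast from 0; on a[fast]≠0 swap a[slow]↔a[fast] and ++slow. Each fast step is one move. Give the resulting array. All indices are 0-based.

[9, 5, 0, 0, 0, 0, 0, 0, 0, 0, 0, 0, 0, 0, 0, 0, 0]

slow=0 fast=0: a[fast]=0, fast++
slow=0 fast=1: a[fast]=0, fast++
slow=0 fast=2: a[fast]=0, fast++
slow=0 fast=3: a[fast]=0, fast++
slow=0 fast=4: a[fast]=0, fast++
slow=0 fast=5: a[fast]=0, fast++
slow=0 fast=6: a[fast]=0, fast++
slow=0 fast=7: a[fast]=0, fast++
slow=0 fast=8: a[fast]=0, fast++
slow=0 fast=9: a[fast]=0, fast++
slow=0 fast=10: a[fast]=9≠0 swap→a[0]=9, slow++,fast++
slow=1 fast=11: a[fast]=0, fast++
slow=1 fast=12: a[fast]=0, fast++
slow=1 fast=13: a[fast]=5≠0 swap→a[1]=5, slow++,fast++
slow=2 fast=14: a[fast]=0, fast++
slow=2 fast=15: a[fast]=0, fast++
slow=2 fast=16: a[fast]=0, fast++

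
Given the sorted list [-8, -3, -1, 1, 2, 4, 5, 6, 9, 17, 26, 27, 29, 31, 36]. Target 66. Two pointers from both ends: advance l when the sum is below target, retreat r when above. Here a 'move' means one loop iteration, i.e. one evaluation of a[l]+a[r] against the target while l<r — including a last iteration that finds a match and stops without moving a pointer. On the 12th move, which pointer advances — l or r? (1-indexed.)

[1,15] -8+36=28 <66 → l++
[2,15] -3+36=33 <66 → l++
[3,15] -1+36=35 <66 → l++
[4,15] 1+36=37 <66 → l++
[5,15] 2+36=38 <66 → l++
[6,15] 4+36=40 <66 → l++
[7,15] 5+36=41 <66 → l++
[8,15] 6+36=42 <66 → l++
[9,15] 9+36=45 <66 → l++
[10,15] 17+36=53 <66 → l++
[11,15] 26+36=62 <66 → l++
[12,15] 27+36=63 <66 → l++

l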